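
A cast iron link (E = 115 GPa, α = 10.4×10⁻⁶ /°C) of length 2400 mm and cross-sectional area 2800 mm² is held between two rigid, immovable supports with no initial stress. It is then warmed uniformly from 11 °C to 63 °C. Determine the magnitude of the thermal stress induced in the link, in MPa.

With length fixed, the mechanical strain must cancel the thermal strain αΔT = 10.4×10⁻⁶ × 52 = 540.8×10⁻⁶.
σ = EαΔT = 115×10³ × 10.4×10⁻⁶ × 52 = 62.19 MPa (compressive; the link is trying to expand).

σ ≈ 62.2 MPa (compressive)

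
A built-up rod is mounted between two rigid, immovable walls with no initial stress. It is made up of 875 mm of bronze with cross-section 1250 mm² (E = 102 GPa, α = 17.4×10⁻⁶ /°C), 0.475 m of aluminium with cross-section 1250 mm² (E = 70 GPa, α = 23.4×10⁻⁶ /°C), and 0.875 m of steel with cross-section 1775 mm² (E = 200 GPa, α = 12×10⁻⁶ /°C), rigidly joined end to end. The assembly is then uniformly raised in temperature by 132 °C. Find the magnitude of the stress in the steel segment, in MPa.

σ ≈ 186 MPa (compressive)

If the supports were absent, the total length change would be Σ αᵢΔT Lᵢ = 17.4×10⁻⁶×132×875 + 23.4×10⁻⁶×132×475 + 12×10⁻⁶×132×875 = 4.863 mm.
Since the ends are fixed, an axial force P builds up, equal in every segment, with P · Σ Lᵢ/(AᵢEᵢ) = δ_free.
Σ Lᵢ/(AᵢEᵢ) = 875/(1250×102×10³) + 475/(1250×70×10³) + 875/(1775×200×10³) = 1.476×10⁻⁵ mm/N.
So P = 4.863 / 1.476×10⁻⁵ = 329.6 kN, compressive.
σ_{steel} = P / A = 329600 / 1775 = 185.7 MPa.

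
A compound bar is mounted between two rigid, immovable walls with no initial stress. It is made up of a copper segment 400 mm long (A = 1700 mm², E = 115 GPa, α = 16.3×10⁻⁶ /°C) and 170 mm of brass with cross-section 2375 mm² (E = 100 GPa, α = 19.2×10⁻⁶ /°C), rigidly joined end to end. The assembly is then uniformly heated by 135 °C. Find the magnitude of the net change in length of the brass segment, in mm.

|ΔL| ≈ 0.0983 mm

If the supports were absent, the total length change would be Σ αᵢΔT Lᵢ = 16.3×10⁻⁶×135×400 + 19.2×10⁻⁶×135×170 = 1.321 mm.
The rigid supports impose zero overall length change; the single axial force P common to all segments must satisfy P Σ Lᵢ/(AᵢEᵢ) = δ_free.
The series flexibility is Σ Lᵢ/(AᵢEᵢ) = 400/(1700×115×10³) + 170/(2375×100×10³) = 2.762×10⁻⁶ mm/N.
So P = 1.321 / 2.762×10⁻⁶ = 478.2 kN, compressive.
For the brass segment, free thermal change = 19.2×10⁻⁶×135×170 = 0.4406 mm and elastic change from P = 478200×170/(2375×100×10³) = 0.3423 mm; these oppose, so the net change is 0.0983 mm (segment lengthens).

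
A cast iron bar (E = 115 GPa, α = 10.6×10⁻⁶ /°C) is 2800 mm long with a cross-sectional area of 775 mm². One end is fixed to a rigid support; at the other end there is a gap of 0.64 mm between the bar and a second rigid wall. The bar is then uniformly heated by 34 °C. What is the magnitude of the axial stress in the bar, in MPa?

σ ≈ 15.2 MPa (compressive)

Unrestrained expansion: δ_free = αΔT L = 10.6×10⁻⁶ × 34 × 2800 = 1.009 mm.
The gap closes (δ_free > 0.64 mm) and the wall then resists a further 1.009 − 0.64 = 0.3691 mm of expansion.
That suppressed elongation corresponds to σ = E·Δ/L = 115×10³ × 0.3691/2800 = 15.16 MPa.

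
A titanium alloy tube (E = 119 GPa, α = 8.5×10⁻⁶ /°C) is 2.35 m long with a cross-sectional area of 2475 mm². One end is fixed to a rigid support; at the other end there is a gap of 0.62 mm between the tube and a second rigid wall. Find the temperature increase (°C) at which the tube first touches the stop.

ΔT ≈ 31 °C

Contact occurs when the free expansion equals the gap: αΔT L = 0.62 mm.
So ΔT = g/(αL) = 0.62/(8.5×10⁻⁶ × 2350) = 31.04 °C.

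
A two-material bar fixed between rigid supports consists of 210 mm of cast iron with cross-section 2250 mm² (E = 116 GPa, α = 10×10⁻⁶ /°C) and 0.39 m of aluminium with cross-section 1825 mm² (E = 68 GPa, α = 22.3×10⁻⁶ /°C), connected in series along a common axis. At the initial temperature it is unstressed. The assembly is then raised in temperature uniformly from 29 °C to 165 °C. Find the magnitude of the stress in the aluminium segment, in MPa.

σ ≈ 204 MPa (compressive)

If the supports were absent, the total length change would be Σ αᵢΔT Lᵢ = 10×10⁻⁶×136×210 + 22.3×10⁻⁶×136×390 = 1.468 mm.
The rigid supports impose zero overall length change; the single axial force P common to all segments must satisfy P Σ Lᵢ/(AᵢEᵢ) = δ_free.
The series flexibility is Σ Lᵢ/(AᵢEᵢ) = 210/(2250×116×10³) + 390/(1825×68×10³) = 3.947×10⁻⁶ mm/N.
So P = 1.468 / 3.947×10⁻⁶ = 372 kN, compressive.
σ_{aluminium} = P / A = 372000 / 1825 = 203.8 MPa.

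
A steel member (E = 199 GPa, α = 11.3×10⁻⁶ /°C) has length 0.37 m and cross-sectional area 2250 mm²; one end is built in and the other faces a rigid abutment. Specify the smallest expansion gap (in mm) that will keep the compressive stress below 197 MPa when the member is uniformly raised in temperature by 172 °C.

g ≈ 0.353 mm

With no wall the member would lengthen by αΔT L = 11.3×10⁻⁶ × 172 × 370 = 0.7191 mm.
At the allowable stress the elastic shortening the wall may impose is σL/E = 197 × 370 / (199×10³) = 0.3663 mm.
The gap must absorb the remainder: g_min = 0.7191 − 0.3663 = 0.3529 mm.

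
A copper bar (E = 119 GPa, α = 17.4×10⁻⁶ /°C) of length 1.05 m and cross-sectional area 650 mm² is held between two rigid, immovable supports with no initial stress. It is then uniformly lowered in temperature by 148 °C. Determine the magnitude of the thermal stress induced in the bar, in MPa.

σ ≈ 306 MPa (tensile)

Because both ends are immovable the net strain is zero, and the suppressed thermal strain is αΔT = 17.4×10⁻⁶ × 148 = 2575.2×10⁻⁶.
σ = EαΔT = 119×10³ × 17.4×10⁻⁶ × 148 = 306.4 MPa (tensile; the bar is trying to contract).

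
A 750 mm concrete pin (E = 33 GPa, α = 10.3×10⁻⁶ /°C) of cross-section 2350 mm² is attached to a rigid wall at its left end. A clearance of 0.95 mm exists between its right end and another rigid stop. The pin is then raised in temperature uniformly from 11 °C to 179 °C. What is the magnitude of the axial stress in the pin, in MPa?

σ ≈ 15.3 MPa (compressive)

Unrestrained expansion: δ_free = αΔT L = 10.3×10⁻⁶ × 168 × 750 = 1.298 mm.
The gap closes (δ_free > 0.95 mm) and the wall then resists a further 1.298 − 0.95 = 0.3478 mm of expansion.
So σ = E(δ_free − g)/L = 33×10³ × 0.3478/750 = 15.3 MPa.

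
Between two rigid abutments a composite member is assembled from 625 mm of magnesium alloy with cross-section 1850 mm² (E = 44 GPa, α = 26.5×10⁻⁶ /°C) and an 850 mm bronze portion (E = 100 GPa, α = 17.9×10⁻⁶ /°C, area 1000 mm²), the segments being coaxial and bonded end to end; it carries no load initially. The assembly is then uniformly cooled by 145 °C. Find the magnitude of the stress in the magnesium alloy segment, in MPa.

σ ≈ 154 MPa (tensile)

Free thermal contraction of the whole bar: Σ αᵢΔT Lᵢ = 26.5×10⁻⁶×145×625 + 17.9×10⁻⁶×145×850 = 4.608 mm.
Since the ends are fixed, an axial force P builds up, equal in every segment, with P · Σ Lᵢ/(AᵢEᵢ) = δ_free.
Σ Lᵢ/(AᵢEᵢ) = 625/(1850×44×10³) + 850/(1000×100×10³) = 1.618×10⁻⁵ mm/N.
Hence P = δ_free / Σ(L/AE) = 4.608/1.618×10⁻⁵ = 284.8 kN (tensile).
σ_{magnesium alloy} = P / A = 284800 / 1850 = 154 MPa.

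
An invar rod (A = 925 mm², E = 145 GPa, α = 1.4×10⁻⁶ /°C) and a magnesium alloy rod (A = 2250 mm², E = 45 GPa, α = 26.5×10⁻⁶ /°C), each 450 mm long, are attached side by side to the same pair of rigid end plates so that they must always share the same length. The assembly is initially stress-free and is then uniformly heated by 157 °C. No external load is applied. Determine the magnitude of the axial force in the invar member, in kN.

P ≈ 227 kN (tensile in the invar)

Equilibrium of a rigid end plate with no external load gives equal and opposite internal forces ±P in the two members. Since α_{magnesium alloy} > α_{invar}, heating drives the magnesium alloy into compression and the invar into tension.
Equating the net (thermal + elastic) strains gives |α₁ − α₂|·ΔT = P·[1/(A₁E₁) + 1/(A₂E₂)].
|α₁ − α₂|·ΔT = 25.1×10⁻⁶ × 157 = 0.003941.
1/(A₁E₁) + 1/(A₂E₂) = 1/(925×145×10³) + 1/(2250×45×10³) = 1.733×10⁻⁸ N⁻¹.
So P = 0.003941 / 1.733×10⁻⁸ = 227.4 kN.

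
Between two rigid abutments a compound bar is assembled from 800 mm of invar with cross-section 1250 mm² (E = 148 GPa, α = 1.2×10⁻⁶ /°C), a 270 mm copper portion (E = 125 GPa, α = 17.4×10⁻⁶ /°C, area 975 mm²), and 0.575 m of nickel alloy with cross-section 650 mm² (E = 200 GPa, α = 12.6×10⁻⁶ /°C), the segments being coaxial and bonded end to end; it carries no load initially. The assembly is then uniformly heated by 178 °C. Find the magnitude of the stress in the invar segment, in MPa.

If the supports were absent, the total length change would be Σ αᵢΔT Lᵢ = 1.2×10⁻⁶×178×800 + 17.4×10⁻⁶×178×270 + 12.6×10⁻⁶×178×575 = 2.297 mm.
The rigid supports impose zero overall length change; the single axial force P common to all segments must satisfy P Σ Lᵢ/(AᵢEᵢ) = δ_free.
Σ Lᵢ/(AᵢEᵢ) = 800/(1250×148×10³) + 270/(975×125×10³) + 575/(650×200×10³) = 1.096×10⁻⁵ mm/N.
P = 2.297 / 1.096×10⁻⁵ = 209500 N = 209.5 kN, compressive.
σ_{invar} = P / A = 209500 / 1250 = 167.6 MPa.

σ ≈ 168 MPa (compressive)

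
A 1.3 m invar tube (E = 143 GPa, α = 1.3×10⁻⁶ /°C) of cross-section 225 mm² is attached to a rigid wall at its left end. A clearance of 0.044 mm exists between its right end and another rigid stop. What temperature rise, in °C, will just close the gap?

ΔT ≈ 26 °C

Contact occurs when the free expansion equals the gap: αΔT L = 0.044 mm.
ΔT = 0.044 / (1.3×10⁻⁶ × 1300) = 26.04 °C.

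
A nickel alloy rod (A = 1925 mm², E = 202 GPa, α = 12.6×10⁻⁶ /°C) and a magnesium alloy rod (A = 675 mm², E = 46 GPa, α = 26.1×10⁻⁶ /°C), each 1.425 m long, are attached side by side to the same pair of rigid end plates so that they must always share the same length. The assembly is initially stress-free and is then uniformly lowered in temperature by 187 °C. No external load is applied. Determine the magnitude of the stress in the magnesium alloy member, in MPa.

Both members must finish at the same length. With the larger α, the magnesium alloy tends to over-contract; the plates restrain it, putting the magnesium alloy in tension and the nickel alloy in compression. With no external load the two internal forces are equal and opposite, magnitude P.
Compatibility of the two members (thermal + elastic change equal): (α₁ − α₂)ΔT = P·[1/(A₁E₁) + 1/(A₂E₂)].
|α₁ − α₂|·ΔT = 13.5×10⁻⁶ × 187 = 0.002525.
1/(A₁E₁) + 1/(A₂E₂) = 1/(1925×202×10³) + 1/(675×46×10³) = 3.478×10⁻⁸ N⁻¹.
P = 0.002525 / 3.478×10⁻⁸ = 72590 N = 72.59 kN.
σ_{magnesium alloy} = P/A₂ = 72590/675 = 107.5 MPa, tensile.

σ ≈ 108 MPa (tensile)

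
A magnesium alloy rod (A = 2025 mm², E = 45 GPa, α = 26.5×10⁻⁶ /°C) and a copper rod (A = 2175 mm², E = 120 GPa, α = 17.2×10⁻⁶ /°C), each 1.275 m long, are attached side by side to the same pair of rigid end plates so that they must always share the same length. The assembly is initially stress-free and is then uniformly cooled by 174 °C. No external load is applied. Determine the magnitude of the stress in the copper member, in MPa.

Both members must finish at the same length. With the larger α, the magnesium alloy tends to over-contract; the plates restrain it, putting the magnesium alloy in tension and the copper in compression. With no external load the two internal forces are equal and opposite, magnitude P.
Equating the net (thermal + elastic) strains gives |α₁ − α₂|·ΔT = P·[1/(A₁E₁) + 1/(A₂E₂)].
|α₁ − α₂|·ΔT = 9.3×10⁻⁶ × 174 = 0.001618.
1/(A₁E₁) + 1/(A₂E₂) = 1/(2025×45×10³) + 1/(2175×120×10³) = 1.481×10⁻⁸ N⁻¹.
So P = 0.001618 / 1.481×10⁻⁸ = 109.3 kN.
σ_{copper} = P/A₂ = 109300/2175 = 50.25 MPa, compressive.

σ ≈ 50.3 MPa (compressive)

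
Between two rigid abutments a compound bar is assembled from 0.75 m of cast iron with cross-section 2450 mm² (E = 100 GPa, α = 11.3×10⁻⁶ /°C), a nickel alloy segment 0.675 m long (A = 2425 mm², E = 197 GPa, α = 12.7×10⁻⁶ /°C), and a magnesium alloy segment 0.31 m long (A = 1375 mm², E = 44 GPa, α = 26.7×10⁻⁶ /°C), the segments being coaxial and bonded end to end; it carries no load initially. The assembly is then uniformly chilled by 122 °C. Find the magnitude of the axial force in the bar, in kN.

If the supports were absent, the total length change would be Σ αᵢΔT Lᵢ = 11.3×10⁻⁶×122×750 + 12.7×10⁻⁶×122×675 + 26.7×10⁻⁶×122×310 = 3.09 mm.
The walls prevent any net length change, so an axial force P (same in every segment) develops. Compatibility: P · Σ Lᵢ/(AᵢEᵢ) = δ_free.
The series flexibility is Σ Lᵢ/(AᵢEᵢ) = 750/(2450×100×10³) + 675/(2425×197×10³) + 310/(1375×44×10³) = 9.598×10⁻⁶ mm/N.
P = 3.09 / 9.598×10⁻⁶ = 321900 N = 321.9 kN, tensile.

P ≈ 322 kN (tensile)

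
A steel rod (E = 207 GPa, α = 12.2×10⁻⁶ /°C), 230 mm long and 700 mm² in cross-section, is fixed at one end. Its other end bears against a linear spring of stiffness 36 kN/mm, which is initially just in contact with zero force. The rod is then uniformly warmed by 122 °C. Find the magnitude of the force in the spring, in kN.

The unrestrained thermal change is αΔT L = 12.2×10⁻⁶ × 122 × 230 = 0.3423 mm.
With a force P in the spring, the elastic change of the rod is PL/(AE) and that of the spring is P/k; compatibility requires their sum to equal δ_free.
P [ L/(AE) + 1/k ] = δ_free → P [ 230/(700×207×10³) + 1/(36×10³) ] = 0.3423.
P = 0.3423 / 2.937×10⁻⁵ = 11660 N.

P ≈ 11.7 kN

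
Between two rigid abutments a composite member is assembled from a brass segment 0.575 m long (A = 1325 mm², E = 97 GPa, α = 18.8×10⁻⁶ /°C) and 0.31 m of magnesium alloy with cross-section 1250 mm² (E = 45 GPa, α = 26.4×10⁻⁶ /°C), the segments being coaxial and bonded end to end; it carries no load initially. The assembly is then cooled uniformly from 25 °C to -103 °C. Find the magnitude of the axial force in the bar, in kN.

P ≈ 243 kN (tensile)

Free thermal contraction of the whole bar: Σ αᵢΔT Lᵢ = 18.8×10⁻⁶×128×575 + 26.4×10⁻⁶×128×310 = 2.431 mm.
Since the ends are fixed, an axial force P builds up, equal in every segment, with P · Σ Lᵢ/(AᵢEᵢ) = δ_free.
The series flexibility is Σ Lᵢ/(AᵢEᵢ) = 575/(1325×97×10³) + 310/(1250×45×10³) = 9.985×10⁻⁶ mm/N.
P = 2.431 / 9.985×10⁻⁶ = 243500 N = 243.5 kN, tensile.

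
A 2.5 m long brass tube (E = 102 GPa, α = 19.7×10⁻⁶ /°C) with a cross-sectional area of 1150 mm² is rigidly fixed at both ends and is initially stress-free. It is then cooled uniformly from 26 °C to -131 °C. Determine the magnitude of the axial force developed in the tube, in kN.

With zero net strain, σ = E·αΔT = 102 GPa × 19.7×10⁻⁶ × 157 = 315.5 MPa.
Then P = σA = 315.5 × 1150 mm² = 362.8 kN, tensile.

P ≈ 363 kN (tensile)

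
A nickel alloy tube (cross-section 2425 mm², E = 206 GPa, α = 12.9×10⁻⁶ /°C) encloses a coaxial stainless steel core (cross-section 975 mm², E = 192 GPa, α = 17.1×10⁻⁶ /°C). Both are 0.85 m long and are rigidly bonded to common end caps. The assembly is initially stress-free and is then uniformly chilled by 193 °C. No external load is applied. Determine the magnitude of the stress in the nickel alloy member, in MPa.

σ ≈ 45.5 MPa (compressive)

Equilibrium of a rigid end plate with no external load gives equal and opposite internal forces ±P in the two members. Since α_{stainless steel} > α_{nickel alloy}, cooling drives the stainless steel into tension and the nickel alloy into compression.
Setting the final lengths equal and cancelling L: (α₁ − α₂)ΔT = P/(A₁E₁) + P/(A₂E₂).
|α₁ − α₂|·ΔT = 4.2×10⁻⁶ × 193 = 0.0008106.
1/(A₁E₁) + 1/(A₂E₂) = 1/(2425×206×10³) + 1/(975×192×10³) = 7.344×10⁻⁹ N⁻¹.
P = 0.0008106 / 7.344×10⁻⁹ = 110400 N = 110.4 kN.
σ_{nickel alloy} = P/A₁ = 110400/2425 = 45.52 MPa, compressive.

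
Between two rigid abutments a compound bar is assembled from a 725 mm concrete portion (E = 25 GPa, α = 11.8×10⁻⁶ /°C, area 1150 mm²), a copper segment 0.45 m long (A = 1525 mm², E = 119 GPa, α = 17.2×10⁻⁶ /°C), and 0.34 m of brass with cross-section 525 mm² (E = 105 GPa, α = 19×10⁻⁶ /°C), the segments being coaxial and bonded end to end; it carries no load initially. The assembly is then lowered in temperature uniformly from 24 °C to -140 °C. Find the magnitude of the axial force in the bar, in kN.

With the walls removed the bar would change length by δ_free = Σ αᵢΔT Lᵢ = 11.8×10⁻⁶×164×725 + 17.2×10⁻⁶×164×450 + 19×10⁻⁶×164×340 = 3.732 mm.
Since the ends are fixed, an axial force P builds up, equal in every segment, with P · Σ Lᵢ/(AᵢEᵢ) = δ_free.
Σ Lᵢ/(AᵢEᵢ) = 725/(1150×25×10³) + 450/(1525×119×10³) + 340/(525×105×10³) = 3.386×10⁻⁵ mm/N.
Hence P = δ_free / Σ(L/AE) = 3.732/3.386×10⁻⁵ = 110.2 kN (tensile).

P ≈ 110 kN (tensile)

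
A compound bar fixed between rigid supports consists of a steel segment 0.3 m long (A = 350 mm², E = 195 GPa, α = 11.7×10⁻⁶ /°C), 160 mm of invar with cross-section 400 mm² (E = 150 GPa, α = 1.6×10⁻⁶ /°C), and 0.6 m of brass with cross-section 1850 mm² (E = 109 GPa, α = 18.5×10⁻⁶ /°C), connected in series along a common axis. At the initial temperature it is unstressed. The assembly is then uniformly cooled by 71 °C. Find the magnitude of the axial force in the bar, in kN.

If the supports were absent, the total length change would be Σ αᵢΔT Lᵢ = 11.7×10⁻⁶×71×300 + 1.6×10⁻⁶×71×160 + 18.5×10⁻⁶×71×600 = 1.055 mm.
The walls prevent any net length change, so an axial force P (same in every segment) develops. Compatibility: P · Σ Lᵢ/(AᵢEᵢ) = δ_free.
Σ Lᵢ/(AᵢEᵢ) = 300/(350×195×10³) + 160/(400×150×10³) + 600/(1850×109×10³) = 1.004×10⁻⁵ mm/N.
Hence P = δ_free / Σ(L/AE) = 1.055/1.004×10⁻⁵ = 105.2 kN (tensile).

P ≈ 105 kN (tensile)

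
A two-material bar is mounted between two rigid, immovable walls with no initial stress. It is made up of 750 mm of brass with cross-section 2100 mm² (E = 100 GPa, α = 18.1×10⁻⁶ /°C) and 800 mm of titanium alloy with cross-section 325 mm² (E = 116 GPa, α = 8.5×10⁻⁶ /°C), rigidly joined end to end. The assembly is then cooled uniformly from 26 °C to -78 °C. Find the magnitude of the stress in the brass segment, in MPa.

σ ≈ 40.7 MPa (tensile)

With the walls removed the bar would change length by δ_free = Σ αᵢΔT Lᵢ = 18.1×10⁻⁶×104×750 + 8.5×10⁻⁶×104×800 = 2.119 mm.
The rigid supports impose zero overall length change; the single axial force P common to all segments must satisfy P Σ Lᵢ/(AᵢEᵢ) = δ_free.
Σ Lᵢ/(AᵢEᵢ) = 750/(2100×100×10³) + 800/(325×116×10³) = 2.479×10⁻⁵ mm/N.
P = 2.119 / 2.479×10⁻⁵ = 85470 N = 85.47 kN, tensile.
σ_{brass} = P / A = 85470 / 2100 = 40.7 MPa.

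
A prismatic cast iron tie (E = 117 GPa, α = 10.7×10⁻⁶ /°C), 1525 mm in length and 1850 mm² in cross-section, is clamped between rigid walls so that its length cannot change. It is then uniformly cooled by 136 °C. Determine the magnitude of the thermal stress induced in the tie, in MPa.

σ ≈ 170 MPa (tensile)

Because both ends are immovable the net strain is zero, and the suppressed thermal strain is αΔT = 10.7×10⁻⁶ × 136 = 1455.2×10⁻⁶.
σ = EαΔT = 117×10³ × 10.7×10⁻⁶ × 136 = 170.3 MPa (tensile; the tie is trying to contract).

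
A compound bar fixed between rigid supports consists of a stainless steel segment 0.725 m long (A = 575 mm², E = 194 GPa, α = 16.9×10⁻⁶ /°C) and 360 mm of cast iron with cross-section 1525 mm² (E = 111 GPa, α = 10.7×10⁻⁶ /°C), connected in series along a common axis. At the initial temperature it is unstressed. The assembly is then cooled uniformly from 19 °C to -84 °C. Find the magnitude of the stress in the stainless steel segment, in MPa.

With the walls removed the bar would change length by δ_free = Σ αᵢΔT Lᵢ = 16.9×10⁻⁶×103×725 + 10.7×10⁻⁶×103×360 = 1.659 mm.
The walls prevent any net length change, so an axial force P (same in every segment) develops. Compatibility: P · Σ Lᵢ/(AᵢEᵢ) = δ_free.
The series flexibility is Σ Lᵢ/(AᵢEᵢ) = 725/(575×194×10³) + 360/(1525×111×10³) = 8.626×10⁻⁶ mm/N.
So P = 1.659 / 8.626×10⁻⁶ = 192.3 kN, tensile.
σ_{stainless steel} = P / A = 192300 / 575 = 334.4 MPa.

σ ≈ 334 MPa (tensile)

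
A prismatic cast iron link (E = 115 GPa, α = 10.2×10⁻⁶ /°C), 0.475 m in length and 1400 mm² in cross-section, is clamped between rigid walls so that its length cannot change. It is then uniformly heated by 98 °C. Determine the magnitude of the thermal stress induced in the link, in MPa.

σ ≈ 115 MPa (compressive)

Because both ends are immovable the net strain is zero, and the suppressed thermal strain is αΔT = 10.2×10⁻⁶ × 98 = 999.6×10⁻⁶.
The stress required to suppress this strain is σ = Eε = 115×10³ × 999.6×10⁻⁶ = 115 MPa, compressive since the link is trying to expand.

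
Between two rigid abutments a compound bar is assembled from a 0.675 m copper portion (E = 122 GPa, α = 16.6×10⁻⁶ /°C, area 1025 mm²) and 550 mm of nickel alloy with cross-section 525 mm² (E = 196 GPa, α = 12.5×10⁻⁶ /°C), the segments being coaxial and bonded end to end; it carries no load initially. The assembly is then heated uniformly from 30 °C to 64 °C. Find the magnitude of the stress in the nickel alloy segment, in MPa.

σ ≈ 109 MPa (compressive)

Free thermal expansion of the whole bar: Σ αᵢΔT Lᵢ = 16.6×10⁻⁶×34×675 + 12.5×10⁻⁶×34×550 = 0.6147 mm.
The walls prevent any net length change, so an axial force P (same in every segment) develops. Compatibility: P · Σ Lᵢ/(AᵢEᵢ) = δ_free.
Σ Lᵢ/(AᵢEᵢ) = 675/(1025×122×10³) + 550/(525×196×10³) = 1.074×10⁻⁵ mm/N.
So P = 0.6147 / 1.074×10⁻⁵ = 57.22 kN, compressive.
σ_{nickel alloy} = P / A = 57220 / 525 = 109 MPa.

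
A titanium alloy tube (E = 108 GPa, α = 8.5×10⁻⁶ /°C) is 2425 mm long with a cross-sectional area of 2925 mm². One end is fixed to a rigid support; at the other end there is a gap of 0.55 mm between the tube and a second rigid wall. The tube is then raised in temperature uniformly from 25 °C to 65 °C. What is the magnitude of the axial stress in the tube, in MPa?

Unrestrained expansion: δ_free = αΔT L = 8.5×10⁻⁶ × 40 × 2425 = 0.8245 mm.
This exceeds the 0.55 mm gap, so the wall pushes back. The portion of expansion that must be recovered elastically is δ_free − gap = 0.8245 − 0.55 = 0.2745 mm.
So σ = E(δ_free − g)/L = 108×10³ × 0.2745/2425 = 12.23 MPa.

σ ≈ 12.2 MPa (compressive)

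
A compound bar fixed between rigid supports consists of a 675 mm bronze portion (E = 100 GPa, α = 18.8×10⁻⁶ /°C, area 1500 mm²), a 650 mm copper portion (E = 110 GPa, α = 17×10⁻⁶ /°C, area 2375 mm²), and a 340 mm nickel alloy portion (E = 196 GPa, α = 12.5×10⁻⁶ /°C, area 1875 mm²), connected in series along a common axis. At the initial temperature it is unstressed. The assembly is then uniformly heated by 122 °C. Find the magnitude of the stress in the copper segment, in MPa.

With the walls removed the bar would change length by δ_free = Σ αᵢΔT Lᵢ = 18.8×10⁻⁶×122×675 + 17×10⁻⁶×122×650 + 12.5×10⁻⁶×122×340 = 3.415 mm.
The rigid supports impose zero overall length change; the single axial force P common to all segments must satisfy P Σ Lᵢ/(AᵢEᵢ) = δ_free.
Σ Lᵢ/(AᵢEᵢ) = 675/(1500×100×10³) + 650/(2375×110×10³) + 340/(1875×196×10³) = 7.913×10⁻⁶ mm/N.
Hence P = δ_free / Σ(L/AE) = 3.415/7.913×10⁻⁶ = 431.5 kN (compressive).
σ_{copper} = P / A = 431500 / 2375 = 181.7 MPa.

σ ≈ 182 MPa (compressive)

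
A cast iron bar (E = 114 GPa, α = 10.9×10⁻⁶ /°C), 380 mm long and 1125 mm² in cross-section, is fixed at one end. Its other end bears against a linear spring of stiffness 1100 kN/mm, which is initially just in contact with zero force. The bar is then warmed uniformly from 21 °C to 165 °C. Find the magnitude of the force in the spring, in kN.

The unrestrained thermal change is αΔT L = 10.9×10⁻⁶ × 144 × 380 = 0.5964 mm.
Let P be the compressive force at the spring. The bar shortens elastically by PL/(AE) and the spring compresses by P/k; together these equal δ_free.
P [ L/(AE) + 1/k ] = δ_free → P [ 380/(1125×114×10³) + 1/(1100×10³) ] = 0.5964.
P = 0.5964 / 3.872×10⁻⁶ = 154000 N.

P ≈ 154 kN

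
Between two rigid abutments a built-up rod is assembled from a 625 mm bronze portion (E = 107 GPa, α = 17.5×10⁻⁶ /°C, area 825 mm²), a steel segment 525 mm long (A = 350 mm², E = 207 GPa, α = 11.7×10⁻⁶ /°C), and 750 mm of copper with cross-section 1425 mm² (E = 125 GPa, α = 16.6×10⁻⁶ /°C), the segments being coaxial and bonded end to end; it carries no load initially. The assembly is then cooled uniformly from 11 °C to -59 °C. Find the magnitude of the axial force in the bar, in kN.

P ≈ 112 kN (tensile)

With the walls removed the bar would change length by δ_free = Σ αᵢΔT Lᵢ = 17.5×10⁻⁶×70×625 + 11.7×10⁻⁶×70×525 + 16.6×10⁻⁶×70×750 = 2.067 mm.
The rigid supports impose zero overall length change; the single axial force P common to all segments must satisfy P Σ Lᵢ/(AᵢEᵢ) = δ_free.
Σ Lᵢ/(AᵢEᵢ) = 625/(825×107×10³) + 525/(350×207×10³) + 750/(1425×125×10³) = 1.854×10⁻⁵ mm/N.
P = 2.067 / 1.854×10⁻⁵ = 111500 N = 111.5 kN, tensile.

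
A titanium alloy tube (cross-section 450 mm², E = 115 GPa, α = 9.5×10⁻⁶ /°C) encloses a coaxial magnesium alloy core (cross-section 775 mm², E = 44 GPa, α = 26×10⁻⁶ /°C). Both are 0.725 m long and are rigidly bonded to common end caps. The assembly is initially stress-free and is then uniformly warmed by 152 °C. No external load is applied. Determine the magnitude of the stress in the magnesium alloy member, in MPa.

σ ≈ 66.5 MPa (compressive)

The magnesium alloy has the larger α, so on heating it would change length more than the titanium alloy if both were free. The rigid plates force a common final length, so the magnesium alloy is put into compression and the titanium alloy into tension, with equal and opposite forces P (no external load).
Setting the final lengths equal and cancelling L: (α₁ − α₂)ΔT = P/(A₁E₁) + P/(A₂E₂).
|α₁ − α₂|·ΔT = 16.5×10⁻⁶ × 152 = 0.002508.
1/(A₁E₁) + 1/(A₂E₂) = 1/(450×115×10³) + 1/(775×44×10³) = 4.865×10⁻⁸ N⁻¹.
So P = 0.002508 / 4.865×10⁻⁸ = 51.55 kN.
σ_{magnesium alloy} = P/A₂ = 51550/775 = 66.52 MPa, compressive.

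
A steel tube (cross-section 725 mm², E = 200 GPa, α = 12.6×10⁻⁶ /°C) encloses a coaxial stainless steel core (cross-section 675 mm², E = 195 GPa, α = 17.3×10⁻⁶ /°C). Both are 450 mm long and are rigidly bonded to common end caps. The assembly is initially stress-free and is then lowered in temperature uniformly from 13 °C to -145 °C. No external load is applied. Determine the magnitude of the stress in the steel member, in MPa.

Both members must finish at the same length. With the larger α, the stainless steel tends to over-contract; the plates restrain it, putting the stainless steel in tension and the steel in compression. With no external load the two internal forces are equal and opposite, magnitude P.
Compatibility of the two members (thermal + elastic change equal): (α₁ − α₂)ΔT = P·[1/(A₁E₁) + 1/(A₂E₂)].
|α₁ − α₂|·ΔT = 4.7×10⁻⁶ × 158 = 0.0007426.
1/(A₁E₁) + 1/(A₂E₂) = 1/(725×200×10³) + 1/(675×195×10³) = 1.449×10⁻⁸ N⁻¹.
So P = 0.0007426 / 1.449×10⁻⁸ = 51.24 kN.
σ_{steel} = P/A₁ = 51240/725 = 70.67 MPa, compressive.

σ ≈ 70.7 MPa (compressive)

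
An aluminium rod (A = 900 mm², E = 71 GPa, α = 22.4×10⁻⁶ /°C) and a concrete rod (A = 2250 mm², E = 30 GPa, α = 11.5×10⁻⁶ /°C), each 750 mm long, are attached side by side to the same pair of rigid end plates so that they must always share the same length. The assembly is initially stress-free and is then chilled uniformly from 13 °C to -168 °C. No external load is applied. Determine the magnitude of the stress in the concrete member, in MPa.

σ ≈ 28.8 MPa (compressive)

Both members must finish at the same length. With the larger α, the aluminium tends to over-contract; the plates restrain it, putting the aluminium in tension and the concrete in compression. With no external load the two internal forces are equal and opposite, magnitude P.
Setting the final lengths equal and cancelling L: (α₁ − α₂)ΔT = P/(A₁E₁) + P/(A₂E₂).
|α₁ − α₂|·ΔT = 10.9×10⁻⁶ × 181 = 0.001973.
1/(A₁E₁) + 1/(A₂E₂) = 1/(900×71×10³) + 1/(2250×30×10³) = 3.046×10⁻⁸ N⁻¹.
So P = 0.001973 / 3.046×10⁻⁸ = 64.76 kN.
σ_{concrete} = P/A₂ = 64760/2250 = 28.78 MPa, compressive.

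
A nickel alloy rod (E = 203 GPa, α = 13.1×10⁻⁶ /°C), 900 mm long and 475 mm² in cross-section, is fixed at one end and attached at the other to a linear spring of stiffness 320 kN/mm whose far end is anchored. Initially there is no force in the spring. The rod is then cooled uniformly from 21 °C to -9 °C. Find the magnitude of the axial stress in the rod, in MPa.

σ ≈ 59.8 MPa (tensile)

If the spring were absent the rod would shorten by αΔT L = 13.1×10⁻⁶ × 30 × 900 = 0.3537 mm.
Let P be the tensile force in the spring. The rod extends elastically by PL/(AE) and the spring stretches by P/k; together these equal δ_free.
So P = δ_free / [L/(AE) + 1/k] = 0.3537 / [ 900/(475×203×10³) + 1/(320×10³) ].
P = 0.3537 / 1.246×10⁻⁵ = 28390 N.
σ = P/A = 28390/475 = 59.77 MPa.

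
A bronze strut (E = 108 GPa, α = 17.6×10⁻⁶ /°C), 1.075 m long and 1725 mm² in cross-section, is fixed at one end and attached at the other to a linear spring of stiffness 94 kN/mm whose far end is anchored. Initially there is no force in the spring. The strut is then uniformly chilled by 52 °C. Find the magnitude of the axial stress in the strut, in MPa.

Free thermal contraction: δ_free = αΔT L = 17.6×10⁻⁶ × 52 × 1075 = 0.9838 mm.
Let P be the tensile force in the spring. The strut extends elastically by PL/(AE) and the spring stretches by P/k; together these equal δ_free.
So P = δ_free / [L/(AE) + 1/k] = 0.9838 / [ 1075/(1725×108×10³) + 1/(94×10³) ].
P = 0.9838 / 1.641×10⁻⁵ = 59960 N.
σ = P/A = 59960/1725 = 34.76 MPa.

σ ≈ 34.8 MPa (tensile)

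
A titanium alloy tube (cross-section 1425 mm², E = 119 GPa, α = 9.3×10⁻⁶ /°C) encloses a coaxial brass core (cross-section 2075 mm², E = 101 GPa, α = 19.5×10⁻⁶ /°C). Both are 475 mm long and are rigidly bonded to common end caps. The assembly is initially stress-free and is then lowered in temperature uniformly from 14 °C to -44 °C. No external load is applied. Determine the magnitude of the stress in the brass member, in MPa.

σ ≈ 26.7 MPa (tensile)

Equilibrium of a rigid end plate with no external load gives equal and opposite internal forces ±P in the two members. Since α_{brass} > α_{titanium alloy}, cooling drives the brass into tension and the titanium alloy into compression.
Equating the net (thermal + elastic) strains gives |α₁ − α₂|·ΔT = P·[1/(A₁E₁) + 1/(A₂E₂)].
|α₁ − α₂|·ΔT = 10.2×10⁻⁶ × 58 = 0.0005916.
1/(A₁E₁) + 1/(A₂E₂) = 1/(1425×119×10³) + 1/(2075×101×10³) = 1.067×10⁻⁸ N⁻¹.
P = 0.0005916 / 1.067×10⁻⁸ = 55450 N = 55.45 kN.
σ_{brass} = P/A₂ = 55450/2075 = 26.72 MPa, tensile.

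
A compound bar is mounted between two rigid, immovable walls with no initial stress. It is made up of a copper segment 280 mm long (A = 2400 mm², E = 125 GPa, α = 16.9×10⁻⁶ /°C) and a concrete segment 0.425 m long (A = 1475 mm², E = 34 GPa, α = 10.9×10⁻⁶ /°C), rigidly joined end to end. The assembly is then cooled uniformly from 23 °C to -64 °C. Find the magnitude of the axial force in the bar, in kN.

P ≈ 86.6 kN (tensile)

Free thermal contraction of the whole bar: Σ αᵢΔT Lᵢ = 16.9×10⁻⁶×87×280 + 10.9×10⁻⁶×87×425 = 0.8147 mm.
The walls prevent any net length change, so an axial force P (same in every segment) develops. Compatibility: P · Σ Lᵢ/(AᵢEᵢ) = δ_free.
The series flexibility is Σ Lᵢ/(AᵢEᵢ) = 280/(2400×125×10³) + 425/(1475×34×10³) = 9.408×10⁻⁶ mm/N.
So P = 0.8147 / 9.408×10⁻⁶ = 86.6 kN, tensile.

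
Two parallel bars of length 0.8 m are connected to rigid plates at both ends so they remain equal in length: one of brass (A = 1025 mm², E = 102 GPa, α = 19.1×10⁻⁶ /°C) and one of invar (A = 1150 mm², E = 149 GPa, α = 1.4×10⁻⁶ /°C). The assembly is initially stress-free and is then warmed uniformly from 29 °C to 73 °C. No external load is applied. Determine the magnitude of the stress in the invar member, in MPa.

The brass has the larger α, so on heating it would change length more than the invar if both were free. The rigid plates force a common final length, so the brass is put into compression and the invar into tension, with equal and opposite forces P (no external load).
Compatibility of the two members (thermal + elastic change equal): (α₁ − α₂)ΔT = P·[1/(A₁E₁) + 1/(A₂E₂)].
|α₁ − α₂|·ΔT = 17.7×10⁻⁶ × 44 = 0.0007788.
1/(A₁E₁) + 1/(A₂E₂) = 1/(1025×102×10³) + 1/(1150×149×10³) = 1.54×10⁻⁸ N⁻¹.
So P = 0.0007788 / 1.54×10⁻⁸ = 50.57 kN.
σ_{invar} = P/A₂ = 50570/1150 = 43.97 MPa, tensile.

σ ≈ 44 MPa (tensile)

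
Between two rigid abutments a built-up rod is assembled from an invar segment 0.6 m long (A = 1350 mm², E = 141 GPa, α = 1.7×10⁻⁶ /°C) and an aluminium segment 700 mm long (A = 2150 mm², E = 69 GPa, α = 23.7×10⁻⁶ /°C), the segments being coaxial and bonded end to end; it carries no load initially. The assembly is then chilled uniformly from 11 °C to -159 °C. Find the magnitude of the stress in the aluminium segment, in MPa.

σ ≈ 177 MPa (tensile)

If the supports were absent, the total length change would be Σ αᵢΔT Lᵢ = 1.7×10⁻⁶×170×600 + 23.7×10⁻⁶×170×700 = 2.994 mm.
Since the ends are fixed, an axial force P builds up, equal in every segment, with P · Σ Lᵢ/(AᵢEᵢ) = δ_free.
Σ Lᵢ/(AᵢEᵢ) = 600/(1350×141×10³) + 700/(2150×69×10³) = 7.871×10⁻⁶ mm/N.
P = 2.994 / 7.871×10⁻⁶ = 380400 N = 380.4 kN, tensile.
σ_{aluminium} = P / A = 380400 / 2150 = 176.9 MPa.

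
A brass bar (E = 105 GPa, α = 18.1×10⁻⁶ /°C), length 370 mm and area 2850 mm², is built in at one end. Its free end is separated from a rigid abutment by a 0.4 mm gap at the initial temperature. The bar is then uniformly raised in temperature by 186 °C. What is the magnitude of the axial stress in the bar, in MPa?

σ ≈ 240 MPa (compressive)

If the wall were absent the bar would grow by αΔT L = 18.1×10⁻⁶ × 186 × 370 = 1.246 mm.
After closing the 0.4 mm clearance, 1.246 − 0.4 = 0.8456 mm of expansion remains to be suppressed by the wall.
Compatibility: PL/(AE) = 0.8456 mm, so σ = P/A = E × (0.8456/370) = 240 MPa.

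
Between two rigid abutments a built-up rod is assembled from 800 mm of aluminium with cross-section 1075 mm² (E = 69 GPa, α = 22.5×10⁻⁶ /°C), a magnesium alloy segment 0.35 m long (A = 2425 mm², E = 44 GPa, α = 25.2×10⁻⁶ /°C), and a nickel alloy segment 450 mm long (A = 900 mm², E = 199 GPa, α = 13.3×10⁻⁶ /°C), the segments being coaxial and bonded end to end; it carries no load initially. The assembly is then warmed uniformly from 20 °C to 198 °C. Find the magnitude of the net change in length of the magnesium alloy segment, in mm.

|ΔL| ≈ 0.415 mm

Free thermal expansion of the whole bar: Σ αᵢΔT Lᵢ = 22.5×10⁻⁶×178×800 + 25.2×10⁻⁶×178×350 + 13.3×10⁻⁶×178×450 = 5.839 mm.
The walls prevent any net length change, so an axial force P (same in every segment) develops. Compatibility: P · Σ Lᵢ/(AᵢEᵢ) = δ_free.
The series flexibility is Σ Lᵢ/(AᵢEᵢ) = 800/(1075×69×10³) + 350/(2425×44×10³) + 450/(900×199×10³) = 1.658×10⁻⁵ mm/N.
Hence P = δ_free / Σ(L/AE) = 5.839/1.658×10⁻⁵ = 352.2 kN (compressive).
For the magnesium alloy segment, free thermal change = 25.2×10⁻⁶×178×350 = 1.57 mm and elastic change from P = 352200×350/(2425×44×10³) = 1.155 mm; these oppose, so the net change is 0.415 mm (segment lengthens).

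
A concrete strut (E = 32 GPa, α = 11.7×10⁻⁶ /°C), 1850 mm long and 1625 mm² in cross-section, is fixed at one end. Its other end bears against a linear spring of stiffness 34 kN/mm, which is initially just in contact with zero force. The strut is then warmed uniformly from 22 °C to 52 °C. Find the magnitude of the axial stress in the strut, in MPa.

If the spring were absent the strut would lengthen by αΔT L = 11.7×10⁻⁶ × 30 × 1850 = 0.6493 mm.
With a force P in the spring, the elastic change of the strut is PL/(AE) and that of the spring is P/k; compatibility requires their sum to equal δ_free.
So P = δ_free / [L/(AE) + 1/k] = 0.6493 / [ 1850/(1625×32×10³) + 1/(34×10³) ].
P = 0.6493 / 6.499×10⁻⁵ = 9992 N.
σ = P/A = 9992/1625 = 6.149 MPa.

σ ≈ 6.15 MPa (compressive)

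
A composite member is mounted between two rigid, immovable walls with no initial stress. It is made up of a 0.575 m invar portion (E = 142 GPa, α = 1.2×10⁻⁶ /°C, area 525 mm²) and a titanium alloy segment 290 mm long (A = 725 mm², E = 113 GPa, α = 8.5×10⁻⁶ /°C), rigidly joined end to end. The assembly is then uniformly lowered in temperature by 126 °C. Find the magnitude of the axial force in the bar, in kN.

Free thermal contraction of the whole bar: Σ αᵢΔT Lᵢ = 1.2×10⁻⁶×126×575 + 8.5×10⁻⁶×126×290 = 0.3975 mm.
The walls prevent any net length change, so an axial force P (same in every segment) develops. Compatibility: P · Σ Lᵢ/(AᵢEᵢ) = δ_free.
The series flexibility is Σ Lᵢ/(AᵢEᵢ) = 575/(525×142×10³) + 290/(725×113×10³) = 1.125×10⁻⁵ mm/N.
P = 0.3975 / 1.125×10⁻⁵ = 35330 N = 35.33 kN, tensile.

P ≈ 35.3 kN (tensile)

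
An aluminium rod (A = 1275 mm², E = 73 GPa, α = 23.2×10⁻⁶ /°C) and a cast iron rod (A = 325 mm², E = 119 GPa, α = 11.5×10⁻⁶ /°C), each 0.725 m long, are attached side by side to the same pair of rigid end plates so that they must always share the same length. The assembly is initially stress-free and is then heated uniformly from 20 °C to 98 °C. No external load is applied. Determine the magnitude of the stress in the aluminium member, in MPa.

σ ≈ 19.6 MPa (compressive)

Equilibrium of a rigid end plate with no external load gives equal and opposite internal forces ±P in the two members. Since α_{aluminium} > α_{cast iron}, heating drives the aluminium into compression and the cast iron into tension.
Equating the net (thermal + elastic) strains gives |α₁ − α₂|·ΔT = P·[1/(A₁E₁) + 1/(A₂E₂)].
|α₁ − α₂|·ΔT = 11.7×10⁻⁶ × 78 = 0.0009126.
1/(A₁E₁) + 1/(A₂E₂) = 1/(1275×73×10³) + 1/(325×119×10³) = 3.66×10⁻⁸ N⁻¹.
P = 0.0009126 / 3.66×10⁻⁸ = 24930 N = 24.93 kN.
σ_{aluminium} = P/A₁ = 24930/1275 = 19.56 MPa, compressive.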